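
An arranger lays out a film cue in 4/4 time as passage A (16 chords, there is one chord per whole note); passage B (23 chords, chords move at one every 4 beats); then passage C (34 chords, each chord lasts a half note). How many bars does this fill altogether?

A: 16 × 4 = 64 beats = 16 bars.
B: 23 × 4 = 92 beats = 23 bars.
C: 34 × 2 = 68 beats = 17 bars.
Total: 16 + 23 + 17 = 56 bars.

56 bars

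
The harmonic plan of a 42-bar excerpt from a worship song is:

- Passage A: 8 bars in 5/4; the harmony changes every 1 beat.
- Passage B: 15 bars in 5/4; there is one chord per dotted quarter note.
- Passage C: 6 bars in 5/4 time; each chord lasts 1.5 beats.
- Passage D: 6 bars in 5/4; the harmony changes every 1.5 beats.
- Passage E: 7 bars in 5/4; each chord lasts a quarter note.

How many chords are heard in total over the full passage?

A: 8 bars × 5 beats = 40 beats; 1 beat/chord → 40 chords.
B: 15 bars × 5 beats = 75 beats; 1.5 beats/chord → 50 chords.
C: 6 bars × 5 beats = 30 beats; 1.5 beats/chord → 20 chords.
D: 6 bars × 5 beats = 30 beats; 1.5 beats/chord → 20 chords.
E: 7 bars × 5 beats = 35 beats; 1 beat/chord → 35 chords.
Total: 40 + 50 + 20 + 20 + 35 = 165.

165 chords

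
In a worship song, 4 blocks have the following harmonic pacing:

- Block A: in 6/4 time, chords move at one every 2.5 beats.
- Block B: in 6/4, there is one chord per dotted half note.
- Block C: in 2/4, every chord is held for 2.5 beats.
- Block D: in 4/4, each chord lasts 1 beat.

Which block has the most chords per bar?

Block D

A: 6/2.5 = 2.4 chords/bar.
B: 6/3 = 2 chords/bar.
C: 2/2.5 = 0.8 chords/bar.
D: 4/1 = 4 chords/bar.
Fastest is D at 4 chords/bar.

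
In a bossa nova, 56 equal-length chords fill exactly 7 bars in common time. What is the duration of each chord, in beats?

7 bars × 4 beats/bar = 28 beats total.
28 beats ÷ 56 chords = 0.5 beats per chord.
(That is an eighth note.)

0.5 beats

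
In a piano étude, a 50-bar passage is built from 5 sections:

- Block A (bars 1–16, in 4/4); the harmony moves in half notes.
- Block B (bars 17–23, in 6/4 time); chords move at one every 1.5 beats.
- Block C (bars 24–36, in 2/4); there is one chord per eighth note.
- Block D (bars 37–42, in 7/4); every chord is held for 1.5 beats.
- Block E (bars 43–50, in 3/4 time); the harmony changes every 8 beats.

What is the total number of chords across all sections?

A: 16·4 = 64 beats, 64/2 = 32 chords.
B: 7·6 = 42 beats, 42/1.5 = 28 chords.
C: 13·2 = 26 beats, 26/0.5 = 52 chords.
D: 6·7 = 42 beats, 42/1.5 = 28 chords.
E: 8·3 = 24 beats, 24/8 = 3 chords.
Total: 32 + 28 + 52 + 28 + 3 = 143.

143 chords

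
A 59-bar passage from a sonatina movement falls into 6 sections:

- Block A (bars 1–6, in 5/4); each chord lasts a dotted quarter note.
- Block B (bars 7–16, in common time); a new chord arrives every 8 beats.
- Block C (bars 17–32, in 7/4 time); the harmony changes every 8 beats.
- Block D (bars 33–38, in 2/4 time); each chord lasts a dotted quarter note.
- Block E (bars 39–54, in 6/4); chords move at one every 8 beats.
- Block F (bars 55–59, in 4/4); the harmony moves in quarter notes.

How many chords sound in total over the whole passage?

A: 6 bars × 5 beats = 30 beats; 1.5 beats/chord → 20 chords.
B: 10 bars × 4 beats = 40 beats; 8 beats/chord → 5 chords.
C: 16 bars × 7 beats = 112 beats; 8 beats/chord → 14 chords.
D: 6 bars × 2 beats = 12 beats; 1.5 beats/chord → 8 chords.
E: 16 bars × 6 beats = 96 beats; 8 beats/chord → 12 chords.
F: 5 bars × 4 beats = 20 beats; 1 beat/chord → 20 chords.
Total: 20 + 5 + 14 + 8 + 12 + 20 = 79.

79 chords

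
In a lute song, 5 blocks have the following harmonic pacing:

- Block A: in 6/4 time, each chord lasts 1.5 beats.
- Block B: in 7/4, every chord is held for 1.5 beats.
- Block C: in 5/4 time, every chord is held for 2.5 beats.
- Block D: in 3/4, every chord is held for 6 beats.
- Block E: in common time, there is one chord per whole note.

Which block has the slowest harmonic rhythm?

A: 6/1.5 = 4 chords/bar.
B: 7/1.5 = 14/3 chords/bar.
C: 5/2.5 = 2 chords/bar.
D: 3/6 = 0.5 chords/bar.
E: 4/4 = 1 chord/bar.
Slowest is D at 0.5 chords/bar.

Block D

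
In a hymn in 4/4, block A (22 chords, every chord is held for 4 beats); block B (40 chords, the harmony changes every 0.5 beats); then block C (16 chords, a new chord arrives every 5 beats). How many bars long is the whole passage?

47 bars

A: 22 × 4 = 88 beats = 22 bars.
B: 40 × 0.5 = 20 beats = 5 bars.
C: 16 × 5 = 80 beats = 20 bars.
Total: 22 + 5 + 20 = 47 bars.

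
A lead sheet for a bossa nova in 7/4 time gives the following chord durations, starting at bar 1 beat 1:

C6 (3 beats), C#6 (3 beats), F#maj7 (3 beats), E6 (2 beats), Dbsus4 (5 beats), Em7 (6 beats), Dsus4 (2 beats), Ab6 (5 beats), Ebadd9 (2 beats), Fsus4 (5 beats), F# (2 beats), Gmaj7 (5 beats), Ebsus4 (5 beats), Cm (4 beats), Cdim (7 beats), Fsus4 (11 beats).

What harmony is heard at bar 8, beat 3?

Cm

Beat 3 of bar 8 is beat (8−1)×7 + 3 = 52 overall.
Running totals: C6 ends at 3, C#6 ends at 6, F#maj7 ends at 9, E6 ends at 11, Dbsus4 ends at 16, Em7 ends at 22, Dsus4 ends at 24, Ab6 ends at 29, Ebadd9 ends at 31, Fsus4 ends at 36, F# ends at 38, Gmaj7 ends at 43, Ebsus4 ends at 48, Cm ends at 52.
Beat 52 falls within Cm.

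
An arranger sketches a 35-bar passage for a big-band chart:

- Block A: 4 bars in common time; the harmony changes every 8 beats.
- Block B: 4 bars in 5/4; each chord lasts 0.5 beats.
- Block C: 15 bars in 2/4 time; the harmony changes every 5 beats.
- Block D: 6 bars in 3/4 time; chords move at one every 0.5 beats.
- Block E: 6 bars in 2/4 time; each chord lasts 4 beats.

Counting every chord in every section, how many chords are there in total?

A: 4 bars × 4 beats = 16 beats; 8 beats/chord → 2 chords.
B: 4 bars × 5 beats = 20 beats; 0.5 beats/chord → 40 chords.
C: 15 bars × 2 beats = 30 beats; 5 beats/chord → 6 chords.
D: 6 bars × 3 beats = 18 beats; 0.5 beats/chord → 36 chords.
E: 6 bars × 2 beats = 12 beats; 4 beats/chord → 3 chords.
Total: 2 + 40 + 6 + 36 + 3 = 87.

87 chords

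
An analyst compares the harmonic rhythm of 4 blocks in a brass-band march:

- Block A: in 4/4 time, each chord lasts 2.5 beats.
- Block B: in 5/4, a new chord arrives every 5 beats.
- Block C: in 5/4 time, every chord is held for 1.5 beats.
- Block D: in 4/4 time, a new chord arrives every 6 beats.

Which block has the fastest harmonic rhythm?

A: 4 beats/bar ÷ 2.5 beats/chord = 1.6 chords/bar.
B: 5 beats/bar ÷ 5 beats/chord = 1 chord/bar.
C: 5 beats/bar ÷ 1.5 beats/chord = 10/3 chords/bar.
D: 4 beats/bar ÷ 6 beats/chord = 2/3 chords/bar.
Fastest is C at 10/3 chords/bar.

Block C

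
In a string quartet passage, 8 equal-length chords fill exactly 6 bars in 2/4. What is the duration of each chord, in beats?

6 bars × 2 beats/bar = 12 beats total.
12 beats ÷ 8 chords = 1.5 beats per chord.
(That is a dotted quarter note.)

1.5 beats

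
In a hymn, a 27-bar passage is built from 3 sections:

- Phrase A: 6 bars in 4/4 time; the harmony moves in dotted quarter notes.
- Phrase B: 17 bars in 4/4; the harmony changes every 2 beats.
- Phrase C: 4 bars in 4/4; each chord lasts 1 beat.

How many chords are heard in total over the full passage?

66 chords

A: 6 bars × 4 beats = 24 beats; 1.5 beats/chord → 16 chords.
B: 17 bars × 4 beats = 68 beats; 2 beats/chord → 34 chords.
C: 4 bars × 4 beats = 16 beats; 1 beat/chord → 16 chords.
Total: 16 + 34 + 16 = 66.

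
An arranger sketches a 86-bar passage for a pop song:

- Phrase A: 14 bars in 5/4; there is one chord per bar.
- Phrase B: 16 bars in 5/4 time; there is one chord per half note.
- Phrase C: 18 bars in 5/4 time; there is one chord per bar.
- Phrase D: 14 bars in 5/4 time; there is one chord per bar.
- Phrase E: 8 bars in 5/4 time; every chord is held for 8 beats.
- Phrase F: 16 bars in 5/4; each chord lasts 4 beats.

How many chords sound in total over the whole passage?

A: 14 bars × 5 beats = 70 beats; 5 beats/chord → 14 chords.
B: 16 bars × 5 beats = 80 beats; 2 beats/chord → 40 chords.
C: 18 bars × 5 beats = 90 beats; 5 beats/chord → 18 chords.
D: 14 bars × 5 beats = 70 beats; 5 beats/chord → 14 chords.
E: 8 bars × 5 beats = 40 beats; 8 beats/chord → 5 chords.
F: 16 bars × 5 beats = 80 beats; 4 beats/chord → 20 chords.
Total: 14 + 40 + 18 + 14 + 5 + 20 = 111.

111 chords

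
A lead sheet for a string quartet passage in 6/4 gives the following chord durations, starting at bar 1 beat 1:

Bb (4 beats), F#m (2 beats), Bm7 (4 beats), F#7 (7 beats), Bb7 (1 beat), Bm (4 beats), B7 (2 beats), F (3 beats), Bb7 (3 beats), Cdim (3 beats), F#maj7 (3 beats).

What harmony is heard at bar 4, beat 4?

Beat 4 of bar 4 is beat (4−1)×6 + 4 = 22 overall.
Running totals: Bb ends at 4, F#m ends at 6, Bm7 ends at 10, F#7 ends at 17, Bb7 ends at 18, Bm ends at 22.
Beat 22 falls within Bm.

Bm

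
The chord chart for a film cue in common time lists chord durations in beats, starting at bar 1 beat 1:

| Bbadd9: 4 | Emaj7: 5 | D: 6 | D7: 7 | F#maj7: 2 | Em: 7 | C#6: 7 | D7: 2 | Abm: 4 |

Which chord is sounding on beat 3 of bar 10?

Beat 3 of bar 10 is beat (10−1)×4 + 3 = 39 overall.
Running totals: Bbadd9 ends at 4, Emaj7 ends at 9, D ends at 15, D7 ends at 22, F#maj7 ends at 24, Em ends at 31, C#6 ends at 38, D7 ends at 40.
Beat 39 falls within D7.

D7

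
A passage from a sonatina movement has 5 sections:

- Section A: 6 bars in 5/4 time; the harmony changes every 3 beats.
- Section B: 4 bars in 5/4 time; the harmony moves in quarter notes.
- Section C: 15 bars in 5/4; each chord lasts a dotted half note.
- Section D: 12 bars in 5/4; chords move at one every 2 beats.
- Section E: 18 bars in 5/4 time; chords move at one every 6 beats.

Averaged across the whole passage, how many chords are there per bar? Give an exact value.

A: 6 × 5 = 30 beats ÷ 3 = 10 chords.
B: 4 × 5 = 20 beats ÷ 1 = 20 chords.
C: 15 × 5 = 75 beats ÷ 3 = 25 chords.
D: 12 × 5 = 60 beats ÷ 2 = 30 chords.
E: 18 × 5 = 90 beats ÷ 6 = 15 chords.
Overall: 100 chords over 55 bars → 100/55 = 20/11 chords per bar.

20/11 chords per bar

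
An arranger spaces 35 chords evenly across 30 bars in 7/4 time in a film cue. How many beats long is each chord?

6 beats

30 bars × 7 beats/bar = 210 beats total.
210 beats ÷ 35 chords = 6 beats per chord.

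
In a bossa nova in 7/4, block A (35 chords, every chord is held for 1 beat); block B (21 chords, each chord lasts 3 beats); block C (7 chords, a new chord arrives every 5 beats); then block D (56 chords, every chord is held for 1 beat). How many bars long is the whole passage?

A: 35 × 1 = 35 beats = 5 bars.
B: 21 × 3 = 63 beats = 9 bars.
C: 7 × 5 = 35 beats = 5 bars.
D: 56 × 1 = 56 beats = 8 bars.
Total: 5 + 9 + 5 + 8 = 27 bars.

27 bars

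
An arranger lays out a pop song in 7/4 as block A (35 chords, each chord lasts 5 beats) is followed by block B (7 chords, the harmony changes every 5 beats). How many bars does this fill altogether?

30 bars

A: 35 × 5 = 175 beats = 25 bars.
B: 7 × 5 = 35 beats = 5 bars.
Total: 25 + 5 = 30 bars.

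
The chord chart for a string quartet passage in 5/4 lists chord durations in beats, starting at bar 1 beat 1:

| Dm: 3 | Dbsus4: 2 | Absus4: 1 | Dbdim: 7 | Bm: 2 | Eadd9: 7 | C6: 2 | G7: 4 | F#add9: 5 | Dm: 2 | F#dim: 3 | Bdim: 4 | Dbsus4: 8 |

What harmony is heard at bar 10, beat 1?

Dbsus4

Beat 1 of bar 10 is beat (10−1)×5 + 1 = 46 overall.
Running totals: Dm ends at 3, Dbsus4 ends at 5, Absus4 ends at 6, Dbdim ends at 13, Bm ends at 15, Eadd9 ends at 22, C6 ends at 24, G7 ends at 28, F#add9 ends at 33, Dm ends at 35, F#dim ends at 38, Bdim ends at 42, Dbsus4 ends at 50.
Beat 46 falls within Dbsus4.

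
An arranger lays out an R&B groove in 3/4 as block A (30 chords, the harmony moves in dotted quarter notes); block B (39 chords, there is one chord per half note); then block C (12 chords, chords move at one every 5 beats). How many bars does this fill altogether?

61 bars

A: 30 × 1.5 = 45 beats = 15 bars.
B: 39 × 2 = 78 beats = 26 bars.
C: 12 × 5 = 60 beats = 20 bars.
Total: 15 + 26 + 20 = 61 bars.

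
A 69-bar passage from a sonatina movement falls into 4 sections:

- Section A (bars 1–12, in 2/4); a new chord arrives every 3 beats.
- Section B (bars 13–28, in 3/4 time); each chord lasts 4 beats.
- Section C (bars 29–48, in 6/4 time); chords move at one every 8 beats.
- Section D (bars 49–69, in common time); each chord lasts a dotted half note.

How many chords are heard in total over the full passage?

63 chords

A has 24 beats and chords last 3 each, so 8 chords.
B has 48 beats and chords last 4 each, so 12 chords.
C has 120 beats and chords last 8 each, so 15 chords.
D has 84 beats and chords last 3 each, so 28 chords.
Total: 8 + 12 + 15 + 28 = 63.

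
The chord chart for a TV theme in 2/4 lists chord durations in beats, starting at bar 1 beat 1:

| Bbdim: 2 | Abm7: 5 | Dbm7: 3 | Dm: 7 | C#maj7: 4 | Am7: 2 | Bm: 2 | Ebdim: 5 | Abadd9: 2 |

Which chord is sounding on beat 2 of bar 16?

Abadd9

Beat 2 of bar 16 is beat (16−1)×2 + 2 = 32 overall.
Running totals: Bbdim ends at 2, Abm7 ends at 7, Dbm7 ends at 10, Dm ends at 17, C#maj7 ends at 21, Am7 ends at 23, Bm ends at 25, Ebdim ends at 30, Abadd9 ends at 32.
Beat 32 falls within Abadd9.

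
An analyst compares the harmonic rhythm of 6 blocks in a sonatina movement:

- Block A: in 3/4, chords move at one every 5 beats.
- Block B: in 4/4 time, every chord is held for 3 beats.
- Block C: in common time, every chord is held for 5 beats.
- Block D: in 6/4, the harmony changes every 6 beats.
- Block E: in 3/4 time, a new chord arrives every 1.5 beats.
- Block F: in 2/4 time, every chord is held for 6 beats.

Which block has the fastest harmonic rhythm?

A: each chord is 5 beats in 3/4, so 0.6 per bar.
B: each chord is 3 beats in 4/4, so 4/3 per bar.
C: each chord is 5 beats in 4/4, so 0.8 per bar.
D: each chord is 6 beats in 6/4, so 1 per bar.
E: each chord is 1.5 beats in 3/4, so 2 per bar.
F: each chord is 6 beats in 2/4, so 1/3 per bar.
Fastest is E at 2 chords/bar.

Block E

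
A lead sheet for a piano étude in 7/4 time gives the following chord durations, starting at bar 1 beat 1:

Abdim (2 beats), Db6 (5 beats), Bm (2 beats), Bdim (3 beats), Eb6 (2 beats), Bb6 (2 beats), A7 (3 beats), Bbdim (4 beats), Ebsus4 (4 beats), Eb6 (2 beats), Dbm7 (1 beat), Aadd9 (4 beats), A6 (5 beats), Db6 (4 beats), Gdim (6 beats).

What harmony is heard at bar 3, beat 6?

Beat 6 of bar 3 is beat (3−1)×7 + 6 = 20 overall.
Running totals: Abdim ends at 2, Db6 ends at 7, Bm ends at 9, Bdim ends at 12, Eb6 ends at 14, Bb6 ends at 16, A7 ends at 19, Bbdim ends at 23.
Beat 20 falls within Bbdim.

Bbdim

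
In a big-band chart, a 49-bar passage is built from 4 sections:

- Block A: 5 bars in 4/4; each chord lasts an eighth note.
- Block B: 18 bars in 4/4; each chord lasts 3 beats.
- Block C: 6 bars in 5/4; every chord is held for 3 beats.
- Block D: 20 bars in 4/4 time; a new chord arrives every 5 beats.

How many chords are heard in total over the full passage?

A: 5 bars × 4 beats = 20 beats; 0.5 beats/chord → 40 chords.
B: 18 bars × 4 beats = 72 beats; 3 beats/chord → 24 chords.
C: 6 bars × 5 beats = 30 beats; 3 beats/chord → 10 chords.
D: 20 bars × 4 beats = 80 beats; 5 beats/chord → 16 chords.
Total: 40 + 24 + 10 + 16 = 90.

90 chords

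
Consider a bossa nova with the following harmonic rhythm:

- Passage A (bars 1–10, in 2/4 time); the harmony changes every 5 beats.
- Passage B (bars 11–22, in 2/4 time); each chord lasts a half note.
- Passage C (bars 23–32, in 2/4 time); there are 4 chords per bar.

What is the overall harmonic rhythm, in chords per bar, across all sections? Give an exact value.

A: 10 bars of 2 beats is 20 beats; at 5 beats each that's 4 chords.
B: 12 bars of 2 beats is 24 beats; at 2 beats each that's 12 chords.
C: 10 bars of 2 beats is 20 beats; at 0.5 beats each that's 40 chords.
Overall: 56 chords over 32 bars → 56/32 = 1.75 chords per bar.

1.75 chords per bar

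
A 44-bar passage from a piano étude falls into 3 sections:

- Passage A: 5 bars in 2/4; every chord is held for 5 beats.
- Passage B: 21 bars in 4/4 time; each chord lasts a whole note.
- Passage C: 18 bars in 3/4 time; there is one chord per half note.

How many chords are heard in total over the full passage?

A: 5 bars × 2 beats = 10 beats; 5 beats/chord → 2 chords.
B: 21 bars × 4 beats = 84 beats; 4 beats/chord → 21 chords.
C: 18 bars × 3 beats = 54 beats; 2 beats/chord → 27 chords.
Total: 2 + 21 + 27 = 50.

50 chords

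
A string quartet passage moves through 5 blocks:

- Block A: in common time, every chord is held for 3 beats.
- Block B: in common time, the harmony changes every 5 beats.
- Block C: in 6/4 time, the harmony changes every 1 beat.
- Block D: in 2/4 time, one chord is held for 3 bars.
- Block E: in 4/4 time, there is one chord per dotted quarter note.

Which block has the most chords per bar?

Block C

A: each chord is 3 beats in 4/4, so 4/3 per bar.
B: each chord is 5 beats in 4/4, so 0.8 per bar.
C: each chord is 1 beat in 6/4, so 6 per bar.
D: each chord is 6 beats in 2/4, so 1/3 per bar.
E: each chord is 1.5 beats in 4/4, so 8/3 per bar.
Fastest is C at 6 chords/bar.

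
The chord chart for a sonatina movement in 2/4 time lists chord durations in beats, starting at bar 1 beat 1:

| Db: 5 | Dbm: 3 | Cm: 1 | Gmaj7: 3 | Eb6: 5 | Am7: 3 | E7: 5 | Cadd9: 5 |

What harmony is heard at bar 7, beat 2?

Eb6

Beat 2 of bar 7 is beat (7−1)×2 + 2 = 14 overall.
Running totals: Db ends at 5, Dbm ends at 8, Cm ends at 9, Gmaj7 ends at 12, Eb6 ends at 17.
Beat 14 falls within Eb6.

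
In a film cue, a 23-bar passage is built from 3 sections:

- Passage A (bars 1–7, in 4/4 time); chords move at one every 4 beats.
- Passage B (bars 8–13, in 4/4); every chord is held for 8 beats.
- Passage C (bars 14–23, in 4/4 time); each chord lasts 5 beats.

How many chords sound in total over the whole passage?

18 chords

A: 7 bars × 4 beats = 28 beats; 4 beats/chord → 7 chords.
B: 6 bars × 4 beats = 24 beats; 8 beats/chord → 3 chords.
C: 10 bars × 4 beats = 40 beats; 5 beats/chord → 8 chords.
Total: 7 + 3 + 8 = 18.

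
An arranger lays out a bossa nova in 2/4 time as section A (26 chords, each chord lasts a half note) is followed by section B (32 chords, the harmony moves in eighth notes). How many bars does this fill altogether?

34 bars

A: 26 × 2 = 52 beats = 26 bars.
B: 32 × 0.5 = 16 beats = 8 bars.
Total: 26 + 8 = 34 bars.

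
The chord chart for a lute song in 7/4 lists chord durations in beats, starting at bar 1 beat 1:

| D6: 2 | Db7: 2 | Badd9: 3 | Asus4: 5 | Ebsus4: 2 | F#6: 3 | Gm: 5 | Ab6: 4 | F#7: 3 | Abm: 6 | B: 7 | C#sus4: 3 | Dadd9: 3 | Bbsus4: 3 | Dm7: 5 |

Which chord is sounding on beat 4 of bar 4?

Beat 4 of bar 4 is beat (4−1)×7 + 4 = 25 overall.
Running totals: D6 ends at 2, Db7 ends at 4, Badd9 ends at 7, Asus4 ends at 12, Ebsus4 ends at 14, F#6 ends at 17, Gm ends at 22, Ab6 ends at 26.
Beat 25 falls within Ab6.

Ab6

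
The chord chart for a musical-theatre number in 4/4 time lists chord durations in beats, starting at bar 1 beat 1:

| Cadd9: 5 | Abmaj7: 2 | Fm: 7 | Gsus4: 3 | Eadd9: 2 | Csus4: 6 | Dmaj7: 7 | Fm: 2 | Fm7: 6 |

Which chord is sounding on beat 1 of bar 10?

Fm7

Beat 1 of bar 10 is beat (10−1)×4 + 1 = 37 overall.
Running totals: Cadd9 ends at 5, Abmaj7 ends at 7, Fm ends at 14, Gsus4 ends at 17, Eadd9 ends at 19, Csus4 ends at 25, Dmaj7 ends at 32, Fm ends at 34, Fm7 ends at 40.
Beat 37 falls within Fm7.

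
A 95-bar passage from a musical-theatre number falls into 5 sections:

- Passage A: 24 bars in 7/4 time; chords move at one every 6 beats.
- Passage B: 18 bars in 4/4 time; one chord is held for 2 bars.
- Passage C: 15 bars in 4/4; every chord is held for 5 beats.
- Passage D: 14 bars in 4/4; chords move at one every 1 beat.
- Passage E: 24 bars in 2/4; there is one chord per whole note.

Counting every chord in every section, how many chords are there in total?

A has 168 beats and chords last 6 each, so 28 chords.
B has 72 beats and chords last 8 each, so 9 chords.
C has 60 beats and chords last 5 each, so 12 chords.
D has 56 beats and chords last 1 each, so 56 chords.
E has 48 beats and chords last 4 each, so 12 chords.
Total: 28 + 9 + 12 + 56 + 12 = 117.

117 chords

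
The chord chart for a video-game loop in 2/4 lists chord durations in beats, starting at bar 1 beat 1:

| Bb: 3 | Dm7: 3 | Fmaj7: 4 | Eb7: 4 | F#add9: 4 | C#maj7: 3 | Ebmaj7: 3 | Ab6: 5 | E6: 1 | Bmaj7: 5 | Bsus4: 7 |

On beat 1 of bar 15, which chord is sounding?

Ab6

Beat 1 of bar 15 is beat (15−1)×2 + 1 = 29 overall.
Running totals: Bb ends at 3, Dm7 ends at 6, Fmaj7 ends at 10, Eb7 ends at 14, F#add9 ends at 18, C#maj7 ends at 21, Ebmaj7 ends at 24, Ab6 ends at 29.
Beat 29 falls within Ab6.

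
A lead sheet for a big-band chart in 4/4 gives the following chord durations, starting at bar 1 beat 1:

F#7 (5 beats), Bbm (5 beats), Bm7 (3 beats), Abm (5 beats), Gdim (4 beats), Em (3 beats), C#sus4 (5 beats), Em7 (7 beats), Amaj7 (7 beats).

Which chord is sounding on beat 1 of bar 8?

C#sus4

Beat 1 of bar 8 is beat (8−1)×4 + 1 = 29 overall.
Running totals: F#7 ends at 5, Bbm ends at 10, Bm7 ends at 13, Abm ends at 18, Gdim ends at 22, Em ends at 25, C#sus4 ends at 30.
Beat 29 falls within C#sus4.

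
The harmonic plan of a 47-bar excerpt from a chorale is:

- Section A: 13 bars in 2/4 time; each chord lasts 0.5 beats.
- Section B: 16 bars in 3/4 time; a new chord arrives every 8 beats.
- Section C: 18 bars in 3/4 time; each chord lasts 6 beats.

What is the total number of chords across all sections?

67 chords

A has 26 beats and chords last 0.5 each, so 52 chords.
B has 48 beats and chords last 8 each, so 6 chords.
C has 54 beats and chords last 6 each, so 9 chords.
Total: 52 + 6 + 9 = 67.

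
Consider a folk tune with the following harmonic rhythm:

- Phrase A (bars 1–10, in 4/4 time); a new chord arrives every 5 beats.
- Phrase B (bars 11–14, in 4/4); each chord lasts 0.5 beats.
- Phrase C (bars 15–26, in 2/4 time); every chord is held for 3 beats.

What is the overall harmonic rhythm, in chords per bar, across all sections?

A: 10 × 4 = 40 beats ÷ 5 = 8 chords.
B: 4 × 4 = 16 beats ÷ 0.5 = 32 chords.
C: 12 × 2 = 24 beats ÷ 3 = 8 chords.
Overall: 48 chords over 26 bars → 48/26 = 24/13 chords per bar.

24/13 chords per bar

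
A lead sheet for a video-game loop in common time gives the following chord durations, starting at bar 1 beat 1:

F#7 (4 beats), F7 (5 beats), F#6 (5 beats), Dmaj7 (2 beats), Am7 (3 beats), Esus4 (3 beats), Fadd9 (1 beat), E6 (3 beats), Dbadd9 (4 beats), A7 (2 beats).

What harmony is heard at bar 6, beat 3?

Beat 3 of bar 6 is beat (6−1)×4 + 3 = 23 overall.
Running totals: F#7 ends at 4, F7 ends at 9, F#6 ends at 14, Dmaj7 ends at 16, Am7 ends at 19, Esus4 ends at 22, Fadd9 ends at 23.
Beat 23 falls within Fadd9.

Fadd9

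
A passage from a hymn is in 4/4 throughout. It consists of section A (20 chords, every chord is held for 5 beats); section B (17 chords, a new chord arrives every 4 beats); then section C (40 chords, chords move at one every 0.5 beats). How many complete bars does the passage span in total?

A: 20 × 5 = 100 beats = 25 bars.
B: 17 × 4 = 68 beats = 17 bars.
C: 40 × 0.5 = 20 beats = 5 bars.
Total: 25 + 17 + 5 = 47 bars.

47 bars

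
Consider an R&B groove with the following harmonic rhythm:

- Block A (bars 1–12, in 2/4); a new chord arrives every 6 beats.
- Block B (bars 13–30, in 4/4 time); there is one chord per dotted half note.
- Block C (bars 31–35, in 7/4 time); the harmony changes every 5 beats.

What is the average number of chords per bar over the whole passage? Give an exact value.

1 chords per bar

A: 12 × 2 = 24 beats ÷ 6 = 4 chords.
B: 18 × 4 = 72 beats ÷ 3 = 24 chords.
C: 5 × 7 = 35 beats ÷ 5 = 7 chords.
Overall: 35 chords over 35 bars → 35/35 = 1 chords per bar.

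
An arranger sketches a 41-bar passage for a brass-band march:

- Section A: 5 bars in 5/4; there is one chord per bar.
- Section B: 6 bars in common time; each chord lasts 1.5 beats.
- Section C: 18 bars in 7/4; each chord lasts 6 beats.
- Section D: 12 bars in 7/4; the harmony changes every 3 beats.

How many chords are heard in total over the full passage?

A has 25 beats and chords last 5 each, so 5 chords.
B has 24 beats and chords last 1.5 each, so 16 chords.
C has 126 beats and chords last 6 each, so 21 chords.
D has 84 beats and chords last 3 each, so 28 chords.
Total: 5 + 16 + 21 + 28 = 70.

70 chords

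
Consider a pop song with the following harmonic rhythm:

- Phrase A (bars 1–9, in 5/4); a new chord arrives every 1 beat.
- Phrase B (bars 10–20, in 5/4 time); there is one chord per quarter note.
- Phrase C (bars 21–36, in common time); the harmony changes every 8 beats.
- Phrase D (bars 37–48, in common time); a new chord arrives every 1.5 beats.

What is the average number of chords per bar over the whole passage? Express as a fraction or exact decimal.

A: 9 × 5 = 45 beats ÷ 1 = 45 chords.
B: 11 × 5 = 55 beats ÷ 1 = 55 chords.
C: 16 × 4 = 64 beats ÷ 8 = 8 chords.
D: 12 × 4 = 48 beats ÷ 1.5 = 32 chords.
Overall: 140 chords over 48 bars → 140/48 = 35/12 chords per bar.

35/12 chords per bar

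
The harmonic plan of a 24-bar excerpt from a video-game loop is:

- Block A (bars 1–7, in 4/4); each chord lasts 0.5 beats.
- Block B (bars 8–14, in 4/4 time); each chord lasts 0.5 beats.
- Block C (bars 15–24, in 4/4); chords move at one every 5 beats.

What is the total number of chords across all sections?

120 chords

A: 7 bars × 4 beats = 28 beats; 0.5 beats/chord → 56 chords.
B: 7 bars × 4 beats = 28 beats; 0.5 beats/chord → 56 chords.
C: 10 bars × 4 beats = 40 beats; 5 beats/chord → 8 chords.
Total: 56 + 56 + 8 = 120.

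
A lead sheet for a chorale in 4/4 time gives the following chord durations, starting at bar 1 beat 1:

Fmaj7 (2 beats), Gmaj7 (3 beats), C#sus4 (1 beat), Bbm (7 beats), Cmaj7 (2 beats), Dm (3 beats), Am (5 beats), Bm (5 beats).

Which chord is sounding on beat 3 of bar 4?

Cmaj7

Beat 3 of bar 4 is beat (4−1)×4 + 3 = 15 overall.
Running totals: Fmaj7 ends at 2, Gmaj7 ends at 5, C#sus4 ends at 6, Bbm ends at 13, Cmaj7 ends at 15.
Beat 15 falls within Cmaj7.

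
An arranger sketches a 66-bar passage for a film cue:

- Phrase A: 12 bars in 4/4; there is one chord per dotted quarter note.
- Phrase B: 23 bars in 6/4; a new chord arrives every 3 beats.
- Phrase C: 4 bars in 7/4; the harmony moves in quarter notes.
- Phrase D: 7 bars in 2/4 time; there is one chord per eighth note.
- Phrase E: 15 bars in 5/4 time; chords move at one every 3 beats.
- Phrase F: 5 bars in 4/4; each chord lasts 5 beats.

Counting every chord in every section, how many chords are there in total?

A has 48 beats and chords last 1.5 each, so 32 chords.
B has 138 beats and chords last 3 each, so 46 chords.
C has 28 beats and chords last 1 each, so 28 chords.
D has 14 beats and chords last 0.5 each, so 28 chords.
E has 75 beats and chords last 3 each, so 25 chords.
F has 20 beats and chords last 5 each, so 4 chords.
Total: 32 + 46 + 28 + 28 + 25 + 4 = 163.

163 chords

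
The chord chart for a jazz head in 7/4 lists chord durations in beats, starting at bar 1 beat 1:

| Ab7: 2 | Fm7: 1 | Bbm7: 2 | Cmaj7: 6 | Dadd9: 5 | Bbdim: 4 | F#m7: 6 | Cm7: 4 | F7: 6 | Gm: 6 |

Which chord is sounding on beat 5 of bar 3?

Beat 5 of bar 3 is beat (3−1)×7 + 5 = 19 overall.
Running totals: Ab7 ends at 2, Fm7 ends at 3, Bbm7 ends at 5, Cmaj7 ends at 11, Dadd9 ends at 16, Bbdim ends at 20.
Beat 19 falls within Bbdim.

Bbdim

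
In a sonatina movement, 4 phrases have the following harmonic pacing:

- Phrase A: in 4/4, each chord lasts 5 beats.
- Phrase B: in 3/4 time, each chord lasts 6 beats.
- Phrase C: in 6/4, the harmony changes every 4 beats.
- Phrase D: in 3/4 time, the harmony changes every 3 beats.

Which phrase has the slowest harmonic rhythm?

A: 4/5 = 0.8 chords/bar.
B: 3/6 = 0.5 chords/bar.
C: 6/4 = 1.5 chords/bar.
D: 3/3 = 1 chord/bar.
Slowest is B at 0.5 chords/bar.

Phrase B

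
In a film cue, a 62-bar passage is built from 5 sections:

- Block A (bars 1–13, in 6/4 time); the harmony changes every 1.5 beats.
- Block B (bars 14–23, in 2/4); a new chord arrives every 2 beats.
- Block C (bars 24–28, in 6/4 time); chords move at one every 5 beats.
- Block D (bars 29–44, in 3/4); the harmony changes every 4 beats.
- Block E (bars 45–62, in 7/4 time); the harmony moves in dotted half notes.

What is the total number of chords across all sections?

122 chords

A has 78 beats and chords last 1.5 each, so 52 chords.
B has 20 beats and chords last 2 each, so 10 chords.
C has 30 beats and chords last 5 each, so 6 chords.
D has 48 beats and chords last 4 each, so 12 chords.
E has 126 beats and chords last 3 each, so 42 chords.
Total: 52 + 10 + 6 + 12 + 42 = 122.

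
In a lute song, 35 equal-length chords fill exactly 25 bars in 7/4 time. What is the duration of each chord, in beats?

25 bars × 7 beats/bar = 175 beats total.
175 beats ÷ 35 chords = 5 beats per chord.

5 beats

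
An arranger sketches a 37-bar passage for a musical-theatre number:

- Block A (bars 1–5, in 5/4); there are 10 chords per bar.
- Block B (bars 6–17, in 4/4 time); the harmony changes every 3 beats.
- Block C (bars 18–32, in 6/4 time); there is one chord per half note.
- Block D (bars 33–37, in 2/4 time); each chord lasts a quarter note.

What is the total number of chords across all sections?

121 chords

A: 5·5 = 25 beats, 25/0.5 = 50 chords.
B: 12·4 = 48 beats, 48/3 = 16 chords.
C: 15·6 = 90 beats, 90/2 = 45 chords.
D: 5·2 = 10 beats, 10/1 = 10 chords.
Total: 50 + 16 + 45 + 10 = 121.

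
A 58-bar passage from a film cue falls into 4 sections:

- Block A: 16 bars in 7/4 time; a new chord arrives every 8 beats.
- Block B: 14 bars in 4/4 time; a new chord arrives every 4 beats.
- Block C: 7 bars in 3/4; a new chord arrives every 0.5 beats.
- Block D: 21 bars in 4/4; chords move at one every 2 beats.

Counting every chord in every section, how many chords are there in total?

112 chords

A: 16 bars × 7 beats = 112 beats; 8 beats/chord → 14 chords.
B: 14 bars × 4 beats = 56 beats; 4 beats/chord → 14 chords.
C: 7 bars × 3 beats = 21 beats; 0.5 beats/chord → 42 chords.
D: 21 bars × 4 beats = 84 beats; 2 beats/chord → 42 chords.
Total: 14 + 14 + 42 + 42 = 112.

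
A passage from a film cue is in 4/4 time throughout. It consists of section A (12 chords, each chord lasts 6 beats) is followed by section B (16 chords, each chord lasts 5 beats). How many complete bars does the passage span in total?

38 bars

A: 12 × 6 = 72 beats = 18 bars.
B: 16 × 5 = 80 beats = 20 bars.
Total: 18 + 20 = 38 bars.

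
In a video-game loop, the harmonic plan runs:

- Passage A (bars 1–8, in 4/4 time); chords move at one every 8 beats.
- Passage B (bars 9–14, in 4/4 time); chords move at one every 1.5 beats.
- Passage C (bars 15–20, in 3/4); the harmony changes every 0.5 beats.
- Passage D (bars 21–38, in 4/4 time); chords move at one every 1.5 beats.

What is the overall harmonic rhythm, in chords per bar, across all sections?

A: 8 bars of 4 beats is 32 beats; at 8 beats each that's 4 chords.
B: 6 bars of 4 beats is 24 beats; at 1.5 beats each that's 16 chords.
C: 6 bars of 3 beats is 18 beats; at 0.5 beats each that's 36 chords.
D: 18 bars of 4 beats is 72 beats; at 1.5 beats each that's 48 chords.
Overall: 104 chords over 38 bars → 104/38 = 52/19 chords per bar.

52/19 chords per bar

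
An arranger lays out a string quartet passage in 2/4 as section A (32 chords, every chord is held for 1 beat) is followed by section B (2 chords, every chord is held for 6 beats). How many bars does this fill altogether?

A: 32 × 1 = 32 beats = 16 bars.
B: 2 × 6 = 12 beats = 6 bars.
Total: 16 + 6 = 22 bars.

22 bars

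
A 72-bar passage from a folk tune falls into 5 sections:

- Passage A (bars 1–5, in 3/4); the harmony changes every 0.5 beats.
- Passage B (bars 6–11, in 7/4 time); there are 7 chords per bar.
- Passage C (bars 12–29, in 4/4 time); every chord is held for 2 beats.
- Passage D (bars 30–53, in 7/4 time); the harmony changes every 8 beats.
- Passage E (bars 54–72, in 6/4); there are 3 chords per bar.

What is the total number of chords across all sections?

A: 5·3 = 15 beats, 15/0.5 = 30 chords.
B: 6·7 = 42 beats, 42/1 = 42 chords.
C: 18·4 = 72 beats, 72/2 = 36 chords.
D: 24·7 = 168 beats, 168/8 = 21 chords.
E: 19·6 = 114 beats, 114/2 = 57 chords.
Total: 30 + 42 + 36 + 21 + 57 = 186.

186 chords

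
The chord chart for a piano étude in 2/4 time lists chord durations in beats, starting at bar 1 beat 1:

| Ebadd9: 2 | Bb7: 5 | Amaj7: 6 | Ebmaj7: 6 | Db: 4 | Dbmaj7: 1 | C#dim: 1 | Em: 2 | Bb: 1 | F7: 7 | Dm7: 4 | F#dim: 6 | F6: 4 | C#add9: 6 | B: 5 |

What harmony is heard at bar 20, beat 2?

F#dim

Beat 2 of bar 20 is beat (20−1)×2 + 2 = 40 overall.
Running totals: Ebadd9 ends at 2, Bb7 ends at 7, Amaj7 ends at 13, Ebmaj7 ends at 19, Db ends at 23, Dbmaj7 ends at 24, C#dim ends at 25, Em ends at 27, Bb ends at 28, F7 ends at 35, Dm7 ends at 39, F#dim ends at 45.
Beat 40 falls within F#dim.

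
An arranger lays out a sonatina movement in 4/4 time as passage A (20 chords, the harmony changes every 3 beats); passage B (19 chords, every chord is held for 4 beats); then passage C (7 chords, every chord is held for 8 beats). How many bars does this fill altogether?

A: 20 × 3 = 60 beats = 15 bars.
B: 19 × 4 = 76 beats = 19 bars.
C: 7 × 8 = 56 beats = 14 bars.
Total: 15 + 19 + 14 = 48 bars.

48 bars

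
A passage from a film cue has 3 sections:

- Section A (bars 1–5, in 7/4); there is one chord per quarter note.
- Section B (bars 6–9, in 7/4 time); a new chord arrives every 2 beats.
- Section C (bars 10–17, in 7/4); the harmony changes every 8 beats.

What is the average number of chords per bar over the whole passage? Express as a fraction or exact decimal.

56/17 chords per bar

A: 5 × 7 = 35 beats ÷ 1 = 35 chords.
B: 4 × 7 = 28 beats ÷ 2 = 14 chords.
C: 8 × 7 = 56 beats ÷ 8 = 7 chords.
Overall: 56 chords over 17 bars → 56/17 = 56/17 chords per bar.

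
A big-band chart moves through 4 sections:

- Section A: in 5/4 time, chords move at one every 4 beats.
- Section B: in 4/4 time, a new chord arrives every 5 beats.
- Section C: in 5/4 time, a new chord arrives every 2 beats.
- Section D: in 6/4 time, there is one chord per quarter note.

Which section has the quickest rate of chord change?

A: 5/4 = 1.25 chords/bar.
B: 4/5 = 0.8 chords/bar.
C: 5/2 = 2.5 chords/bar.
D: 6/1 = 6 chords/bar.
Fastest is D at 6 chords/bar.

Section D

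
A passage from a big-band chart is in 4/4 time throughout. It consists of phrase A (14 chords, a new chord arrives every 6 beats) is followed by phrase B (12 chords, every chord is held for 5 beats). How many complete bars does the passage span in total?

36 bars

A: 14 × 6 = 84 beats = 21 bars.
B: 12 × 5 = 60 beats = 15 bars.
Total: 21 + 15 = 36 bars.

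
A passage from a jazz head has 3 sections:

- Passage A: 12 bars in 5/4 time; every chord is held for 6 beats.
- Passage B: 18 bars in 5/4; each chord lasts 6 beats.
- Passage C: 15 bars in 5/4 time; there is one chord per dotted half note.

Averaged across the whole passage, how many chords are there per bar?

10/9 chords per bar

A: 12 × 5 = 60 beats ÷ 6 = 10 chords.
B: 18 × 5 = 90 beats ÷ 6 = 15 chords.
C: 15 × 5 = 75 beats ÷ 3 = 25 chords.
Overall: 50 chords over 45 bars → 50/45 = 10/9 chords per bar.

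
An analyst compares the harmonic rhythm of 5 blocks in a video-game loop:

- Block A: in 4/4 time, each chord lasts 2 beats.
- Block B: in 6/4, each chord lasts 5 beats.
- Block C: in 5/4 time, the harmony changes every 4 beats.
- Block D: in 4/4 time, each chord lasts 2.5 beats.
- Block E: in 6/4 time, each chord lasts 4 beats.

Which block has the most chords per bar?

Block A

A: 4/2 = 2 chords/bar.
B: 6/5 = 1.2 chords/bar.
C: 5/4 = 1.25 chords/bar.
D: 4/2.5 = 1.6 chords/bar.
E: 6/4 = 1.5 chords/bar.
Fastest is A at 2 chords/bar.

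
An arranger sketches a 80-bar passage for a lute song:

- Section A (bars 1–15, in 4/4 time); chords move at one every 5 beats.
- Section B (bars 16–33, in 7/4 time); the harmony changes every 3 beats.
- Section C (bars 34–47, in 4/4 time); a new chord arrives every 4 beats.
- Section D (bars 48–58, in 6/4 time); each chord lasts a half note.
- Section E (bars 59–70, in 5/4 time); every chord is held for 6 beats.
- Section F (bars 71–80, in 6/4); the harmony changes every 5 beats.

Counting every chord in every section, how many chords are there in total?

A: 15 bars × 4 beats = 60 beats; 5 beats/chord → 12 chords.
B: 18 bars × 7 beats = 126 beats; 3 beats/chord → 42 chords.
C: 14 bars × 4 beats = 56 beats; 4 beats/chord → 14 chords.
D: 11 bars × 6 beats = 66 beats; 2 beats/chord → 33 chords.
E: 12 bars × 5 beats = 60 beats; 6 beats/chord → 10 chords.
F: 10 bars × 6 beats = 60 beats; 5 beats/chord → 12 chords.
Total: 12 + 42 + 14 + 33 + 10 + 12 = 123.

123 chords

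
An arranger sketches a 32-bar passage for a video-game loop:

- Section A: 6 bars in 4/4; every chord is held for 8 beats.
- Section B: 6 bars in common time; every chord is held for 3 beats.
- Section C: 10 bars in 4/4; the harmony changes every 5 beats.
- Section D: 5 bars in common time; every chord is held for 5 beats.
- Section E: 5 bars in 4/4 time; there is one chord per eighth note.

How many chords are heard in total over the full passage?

A: 6·4 = 24 beats, 24/8 = 3 chords.
B: 6·4 = 24 beats, 24/3 = 8 chords.
C: 10·4 = 40 beats, 40/5 = 8 chords.
D: 5·4 = 20 beats, 20/5 = 4 chords.
E: 5·4 = 20 beats, 20/0.5 = 40 chords.
Total: 3 + 8 + 8 + 4 + 40 = 63.

63 chords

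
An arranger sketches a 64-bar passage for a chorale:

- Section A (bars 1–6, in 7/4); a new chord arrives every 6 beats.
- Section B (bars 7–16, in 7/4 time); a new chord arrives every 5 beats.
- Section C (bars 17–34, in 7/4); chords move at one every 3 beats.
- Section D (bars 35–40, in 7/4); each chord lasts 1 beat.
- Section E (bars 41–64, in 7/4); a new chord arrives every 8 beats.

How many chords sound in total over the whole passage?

126 chords

A: 6·7 = 42 beats, 42/6 = 7 chords.
B: 10·7 = 70 beats, 70/5 = 14 chords.
C: 18·7 = 126 beats, 126/3 = 42 chords.
D: 6·7 = 42 beats, 42/1 = 42 chords.
E: 24·7 = 168 beats, 168/8 = 21 chords.
Total: 7 + 14 + 42 + 42 + 21 = 126.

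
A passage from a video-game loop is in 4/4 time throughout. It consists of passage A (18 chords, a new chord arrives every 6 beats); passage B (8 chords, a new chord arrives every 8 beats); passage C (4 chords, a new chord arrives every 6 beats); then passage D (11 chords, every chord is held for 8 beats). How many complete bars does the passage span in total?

A: 18 × 6 = 108 beats = 27 bars.
B: 8 × 8 = 64 beats = 16 bars.
C: 4 × 6 = 24 beats = 6 bars.
D: 11 × 8 = 88 beats = 22 bars.
Total: 27 + 16 + 6 + 22 = 71 bars.

71 bars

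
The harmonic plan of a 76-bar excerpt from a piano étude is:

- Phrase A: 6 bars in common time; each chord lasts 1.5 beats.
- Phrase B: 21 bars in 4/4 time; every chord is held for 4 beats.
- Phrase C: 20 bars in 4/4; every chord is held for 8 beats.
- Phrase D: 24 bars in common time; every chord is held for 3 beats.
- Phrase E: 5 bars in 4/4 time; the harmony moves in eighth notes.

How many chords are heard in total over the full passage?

A: 6 bars × 4 beats = 24 beats; 1.5 beats/chord → 16 chords.
B: 21 bars × 4 beats = 84 beats; 4 beats/chord → 21 chords.
C: 20 bars × 4 beats = 80 beats; 8 beats/chord → 10 chords.
D: 24 bars × 4 beats = 96 beats; 3 beats/chord → 32 chords.
E: 5 bars × 4 beats = 20 beats; 0.5 beats/chord → 40 chords.
Total: 16 + 21 + 10 + 32 + 40 = 119.

119 chords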